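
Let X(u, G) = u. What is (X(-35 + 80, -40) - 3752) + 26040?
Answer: 22333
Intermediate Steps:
(X(-35 + 80, -40) - 3752) + 26040 = ((-35 + 80) - 3752) + 26040 = (45 - 3752) + 26040 = -3707 + 26040 = 22333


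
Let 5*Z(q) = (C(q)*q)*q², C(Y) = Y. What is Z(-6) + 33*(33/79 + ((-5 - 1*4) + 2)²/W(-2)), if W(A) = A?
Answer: -423057/790 ≈ -535.52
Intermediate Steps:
Z(q) = q⁴/5 (Z(q) = ((q*q)*q²)/5 = (q²*q²)/5 = q⁴/5)
Z(-6) + 33*(33/79 + ((-5 - 1*4) + 2)²/W(-2)) = (⅕)*(-6)⁴ + 33*(33/79 + ((-5 - 1*4) + 2)²/(-2)) = (⅕)*1296 + 33*(33*(1/79) + ((-5 - 4) + 2)²*(-½)) = 1296/5 + 33*(33/79 + (-9 + 2)²*(-½)) = 1296/5 + 33*(33/79 + (-7)²*(-½)) = 1296/5 + 33*(33/79 + 49*(-½)) = 1296/5 + 33*(33/79 - 49/2) = 1296/5 + 33*(-3805/158) = 1296/5 - 125565/158 = -423057/790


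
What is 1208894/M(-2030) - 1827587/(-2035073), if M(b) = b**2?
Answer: 172267082889/144591936650 ≈ 1.1914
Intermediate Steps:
1208894/M(-2030) - 1827587/(-2035073) = 1208894/((-2030)**2) - 1827587/(-2035073) = 1208894/4120900 - 1827587*(-1/2035073) = 1208894*(1/4120900) + 1827587/2035073 = 20843/71050 + 1827587/2035073 = 172267082889/144591936650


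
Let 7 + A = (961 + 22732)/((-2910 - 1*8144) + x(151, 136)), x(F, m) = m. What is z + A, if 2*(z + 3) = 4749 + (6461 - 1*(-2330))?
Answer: 73781987/10918 ≈ 6757.8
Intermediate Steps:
A = -100119/10918 (A = -7 + (961 + 22732)/((-2910 - 1*8144) + 136) = -7 + 23693/((-2910 - 8144) + 136) = -7 + 23693/(-11054 + 136) = -7 + 23693/(-10918) = -7 + 23693*(-1/10918) = -7 - 23693/10918 = -100119/10918 ≈ -9.1701)
z = 6767 (z = -3 + (4749 + (6461 - 1*(-2330)))/2 = -3 + (4749 + (6461 + 2330))/2 = -3 + (4749 + 8791)/2 = -3 + (½)*13540 = -3 + 6770 = 6767)
z + A = 6767 - 100119/10918 = 73781987/10918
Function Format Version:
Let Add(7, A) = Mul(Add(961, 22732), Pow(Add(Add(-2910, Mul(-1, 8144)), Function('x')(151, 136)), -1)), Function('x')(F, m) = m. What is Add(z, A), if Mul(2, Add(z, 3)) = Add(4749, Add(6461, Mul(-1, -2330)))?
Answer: Rational(73781987, 10918) ≈ 6757.8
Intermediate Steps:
A = Rational(-100119, 10918) (A = Add(-7, Mul(Add(961, 22732), Pow(Add(Add(-2910, Mul(-1, 8144)), 136), -1))) = Add(-7, Mul(23693, Pow(Add(Add(-2910, -8144), 136), -1))) = Add(-7, Mul(23693, Pow(Add(-11054, 136), -1))) = Add(-7, Mul(23693, Pow(-10918, -1))) = Add(-7, Mul(23693, Rational(-1, 10918))) = Add(-7, Rational(-23693, 10918)) = Rational(-100119, 10918) ≈ -9.1701)
z = 6767 (z = Add(-3, Mul(Rational(1, 2), Add(4749, Add(6461, Mul(-1, -2330))))) = Add(-3, Mul(Rational(1, 2), Add(4749, Add(6461, 2330)))) = Add(-3, Mul(Rational(1, 2), Add(4749, 8791))) = Add(-3, Mul(Rational(1, 2), 13540)) = Add(-3, 6770) = 6767)
Add(z, A) = Add(6767, Rational(-100119, 10918)) = Rational(73781987, 10918)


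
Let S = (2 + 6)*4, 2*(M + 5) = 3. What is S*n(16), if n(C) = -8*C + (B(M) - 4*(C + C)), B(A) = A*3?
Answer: -8528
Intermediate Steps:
M = -7/2 (M = -5 + (½)*3 = -5 + 3/2 = -7/2 ≈ -3.5000)
B(A) = 3*A
S = 32 (S = 8*4 = 32)
n(C) = -21/2 - 16*C (n(C) = -8*C + (3*(-7/2) - 4*(C + C)) = -8*C + (-21/2 - 8*C) = -21/2 - 16*C)
S*n(16) = 32*(-21/2 - 16*16) = 32*(-21/2 - 256) = 32*(-533/2) = -8528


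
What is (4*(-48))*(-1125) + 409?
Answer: 216409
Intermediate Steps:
(4*(-48))*(-1125) + 409 = -192*(-1125) + 409 = 216000 + 409 = 216409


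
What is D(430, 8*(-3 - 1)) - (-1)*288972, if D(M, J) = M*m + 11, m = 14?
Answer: 295003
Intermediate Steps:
D(M, J) = 11 + 14*M (D(M, J) = M*14 + 11 = 14*M + 11 = 11 + 14*M)
D(430, 8*(-3 - 1)) - (-1)*288972 = (11 + 14*430) - (-1)*288972 = (11 + 6020) - 1*(-288972) = 6031 + 288972 = 295003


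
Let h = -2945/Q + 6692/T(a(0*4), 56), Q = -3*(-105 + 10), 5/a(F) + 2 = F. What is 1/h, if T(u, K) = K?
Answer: 6/655 ≈ 0.0091603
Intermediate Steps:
a(F) = 5/(-2 + F)
Q = 285 (Q = -3*(-95) = 285)
h = 655/6 (h = -2945/285 + 6692/56 = -2945*1/285 + 6692*(1/56) = -31/3 + 239/2 = 655/6 ≈ 109.17)
1/h = 1/(655/6) = 6/655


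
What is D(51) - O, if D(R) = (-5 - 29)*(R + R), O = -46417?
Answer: 42949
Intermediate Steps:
D(R) = -68*R
D(51) - O = -68*51 - 1*(-46417) = -3468 + 46417 = 42949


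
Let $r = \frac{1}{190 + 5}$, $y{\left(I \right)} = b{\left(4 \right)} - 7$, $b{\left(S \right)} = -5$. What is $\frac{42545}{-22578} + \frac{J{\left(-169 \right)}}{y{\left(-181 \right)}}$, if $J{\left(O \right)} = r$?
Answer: $- \frac{16596313}{8805420} \approx -1.8848$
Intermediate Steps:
$y{\left(I \right)} = -12$ ($y{\left(I \right)} = -5 - 7 = -12$)
$r = \frac{1}{195} \approx 0.0051282$
$J{\left(O \right)} = \frac{1}{195}$
$\frac{42545}{-22578} + \frac{J{\left(-169 \right)}}{y{\left(-181 \right)}} = \frac{42545}{-22578} + \frac{1}{195 \left(-12\right)} = 42545 \left(- \frac{1}{22578}\right) + \frac{1}{195} \left(- \frac{1}{12}\right) = - \frac{42545}{22578} - \frac{1}{2340} = - \frac{16596313}{8805420}$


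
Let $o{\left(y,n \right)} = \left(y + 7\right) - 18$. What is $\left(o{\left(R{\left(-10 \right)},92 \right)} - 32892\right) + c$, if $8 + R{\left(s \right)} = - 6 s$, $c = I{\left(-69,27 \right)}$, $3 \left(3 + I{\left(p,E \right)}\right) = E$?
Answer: $-32845$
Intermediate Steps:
$I{\left(p,E \right)} = -3 + \frac{E}{3}$
$c = 6$ ($c = -3 + \frac{1}{3} \cdot 27 = -3 + 9 = 6$)
$R{\left(s \right)} = -8 - 6 s$
$o{\left(y,n \right)} = -11 + y$ ($o{\left(y,n \right)} = \left(7 + y\right) - 18 = -11 + y$)
$\left(o{\left(R{\left(-10 \right)},92 \right)} - 32892\right) + c = \left(\left(-11 - -52\right) - 32892\right) + 6 = \left(\left(-11 + \left(-8 + 60\right)\right) - 32892\right) + 6 = \left(\left(-11 + 52\right) - 32892\right) + 6 = \left(41 - 32892\right) + 6 = -32851 + 6 = -32845$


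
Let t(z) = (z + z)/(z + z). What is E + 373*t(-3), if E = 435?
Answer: 808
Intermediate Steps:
t(z) = 1 (t(z) = (2*z)/((2*z)) = (2*z)*(1/(2*z)) = 1)
E + 373*t(-3) = 435 + 373*1 = 435 + 373 = 808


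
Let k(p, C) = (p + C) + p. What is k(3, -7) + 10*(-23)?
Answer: -231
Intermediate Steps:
k(p, C) = C + 2*p (k(p, C) = (C + p) + p = C + 2*p)
k(3, -7) + 10*(-23) = (-7 + 2*3) + 10*(-23) = (-7 + 6) - 230 = -1 - 230 = -231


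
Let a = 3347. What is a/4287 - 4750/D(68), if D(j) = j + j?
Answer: -9954029/291516 ≈ -34.146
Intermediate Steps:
D(j) = 2*j
a/4287 - 4750/D(68) = 3347/4287 - 4750/(2*68) = 3347*(1/4287) - 4750/136 = 3347/4287 - 4750*1/136 = 3347/4287 - 2375/68 = -9954029/291516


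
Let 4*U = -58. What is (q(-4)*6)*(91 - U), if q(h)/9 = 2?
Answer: 11394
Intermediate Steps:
U = -29/2 (U = (¼)*(-58) = -29/2 ≈ -14.500)
q(h) = 18 (q(h) = 9*2 = 18)
(q(-4)*6)*(91 - U) = (18*6)*(91 - 1*(-29/2)) = 108*(91 + 29/2) = 108*(211/2) = 11394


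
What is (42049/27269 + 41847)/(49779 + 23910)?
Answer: 1141167892/2009425341 ≈ 0.56791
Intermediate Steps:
(42049/27269 + 41847)/(49779 + 23910) = (42049*(1/27269) + 41847)/73689 = (42049/27269 + 41847)*(1/73689) = (1141167892/27269)*(1/73689) = 1141167892/2009425341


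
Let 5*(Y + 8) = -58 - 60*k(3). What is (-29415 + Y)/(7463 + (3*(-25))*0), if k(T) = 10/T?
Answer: -8669/2195 ≈ -3.9494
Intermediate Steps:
Y = -298/5 (Y = -8 + (-58 - 600/3)/5 = -8 + (-58 - 60*10/3)/5 = -8 + (-58 - 200)/5 = -8 + (1/5)*(-258) = -8 - 258/5 = -298/5 ≈ -59.600)
(-29415 + Y)/(7463 + (3*(-25))*0) = (-29415 - 298/5)/(7463 + (3*(-25))*0) = -147373/(5*(7463 - 75*0)) = -147373/(5*(7463 + 0)) = -147373/5/7463 = -147373/5*1/7463 = -8669/2195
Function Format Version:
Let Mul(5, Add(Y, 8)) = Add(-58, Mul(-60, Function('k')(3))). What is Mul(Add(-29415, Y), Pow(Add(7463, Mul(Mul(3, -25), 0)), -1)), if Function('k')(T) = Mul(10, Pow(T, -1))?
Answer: Rational(-8669, 2195) ≈ -3.9494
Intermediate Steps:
Y = Rational(-298, 5) (Y = Add(-8, Mul(Rational(1, 5), Add(-58, Mul(-60, Mul(10, Pow(3, -1)))))) = Add(-8, Mul(Rational(1, 5), Add(-58, Mul(-60, Mul(10, Rational(1, 3)))))) = Add(-8, Mul(Rational(1, 5), Add(-58, Mul(-60, Rational(10, 3))))) = Add(-8, Mul(Rational(1, 5), Add(-58, -200))) = Add(-8, Mul(Rational(1, 5), -258)) = Add(-8, Rational(-258, 5)) = Rational(-298, 5) ≈ -59.600)
Mul(Add(-29415, Y), Pow(Add(7463, Mul(Mul(3, -25), 0)), -1)) = Mul(Add(-29415, Rational(-298, 5)), Pow(Add(7463, Mul(Mul(3, -25), 0)), -1)) = Mul(Rational(-147373, 5), Pow(Add(7463, Mul(-75, 0)), -1)) = Mul(Rational(-147373, 5), Pow(Add(7463, 0), -1)) = Mul(Rational(-147373, 5), Pow(7463, -1)) = Mul(Rational(-147373, 5), Rational(1, 7463)) = Rational(-8669, 2195)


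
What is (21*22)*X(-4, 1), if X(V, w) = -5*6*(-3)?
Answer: 41580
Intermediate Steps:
X(V, w) = 90 (X(V, w) = -30*(-3) = 90)
(21*22)*X(-4, 1) = (21*22)*90 = 462*90 = 41580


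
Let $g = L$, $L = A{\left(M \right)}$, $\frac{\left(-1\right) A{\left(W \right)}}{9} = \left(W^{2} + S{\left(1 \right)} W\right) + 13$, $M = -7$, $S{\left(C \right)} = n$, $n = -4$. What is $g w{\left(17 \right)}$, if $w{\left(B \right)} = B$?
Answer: $-13770$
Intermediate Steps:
$S{\left(C \right)} = -4$
$A{\left(W \right)} = -117 - 9 W^{2} + 36 W$ ($A{\left(W \right)} = - 9 \left(\left(W^{2} - 4 W\right) + 13\right) = - 9 \left(13 + W^{2} - 4 W\right) = -117 - 9 W^{2} + 36 W$)
$L = -810$ ($L = -117 - 9 \left(-7\right)^{2} + 36 \left(-7\right) = -117 - 441 - 252 = -810$)
$g = -810$
$g w{\left(17 \right)} = \left(-810\right) 17 = -13770$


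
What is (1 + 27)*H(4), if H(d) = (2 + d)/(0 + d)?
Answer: 42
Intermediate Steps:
H(d) = (2 + d)/d
(1 + 27)*H(4) = (1 + 27)*((2 + 4)/4) = 28*((1/4)*6) = 28*(3/2) = 42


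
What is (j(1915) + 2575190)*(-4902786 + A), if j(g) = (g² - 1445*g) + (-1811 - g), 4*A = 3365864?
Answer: -14098929238480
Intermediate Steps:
A = 841466 (A = (¼)*3365864 = 841466)
j(g) = -1811 + g² - 1446*g
(j(1915) + 2575190)*(-4902786 + A) = ((-1811 + 1915² - 1446*1915) + 2575190)*(-4902786 + 841466) = ((-1811 + 3667225 - 2769090) + 2575190)*(-4061320) = (896324 + 2575190)*(-4061320) = 3471514*(-4061320) = -14098929238480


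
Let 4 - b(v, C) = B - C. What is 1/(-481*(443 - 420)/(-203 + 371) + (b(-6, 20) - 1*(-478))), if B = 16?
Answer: 168/70585 ≈ 0.0023801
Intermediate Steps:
b(v, C) = -12 + C (b(v, C) = 4 - (16 - C) = 4 + (-16 + C) = -12 + C)
1/(-481*(443 - 420)/(-203 + 371) + (b(-6, 20) - 1*(-478))) = 1/(-481*(443 - 420)/(-203 + 371) + ((-12 + 20) - 1*(-478))) = 1/(-481/(168/23) + (8 + 478)) = 1/(-481/(168*(1/23)) + 486) = 1/(-481/168/23 + 486) = 1/(-481*23/168 + 486) = 1/(-11063/168 + 486) = 1/(70585/168) = 168/70585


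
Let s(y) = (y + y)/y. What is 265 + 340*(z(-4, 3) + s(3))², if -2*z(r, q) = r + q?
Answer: 2390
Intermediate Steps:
z(r, q) = -q/2 - r/2 (z(r, q) = -(r + q)/2 = -(q + r)/2 = -q/2 - r/2)
s(y) = 2 (s(y) = (2*y)/y = 2)
265 + 340*(z(-4, 3) + s(3))² = 265 + 340*((-½*3 - ½*(-4)) + 2)² = 265 + 340*((-3/2 + 2) + 2)² = 265 + 340*(½ + 2)² = 265 + 340*(5/2)² = 265 + 340*(25/4) = 265 + 2125 = 2390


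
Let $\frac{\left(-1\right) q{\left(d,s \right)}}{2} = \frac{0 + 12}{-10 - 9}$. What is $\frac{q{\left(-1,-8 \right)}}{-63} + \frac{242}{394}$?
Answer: $\frac{46703}{78603} \approx 0.59416$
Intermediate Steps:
$q{\left(d,s \right)} = \frac{24}{19}$ ($q{\left(d,s \right)} = - 2 \frac{0 + 12}{-10 - 9} = - 2 \frac{12}{-19} = - 2 \cdot 12 \left(- \frac{1}{19}\right) = \left(-2\right) \left(- \frac{12}{19}\right) = \frac{24}{19}$)
$\frac{q{\left(-1,-8 \right)}}{-63} + \frac{242}{394} = \frac{24}{19 \left(-63\right)} + \frac{242}{394} = \frac{24}{19} \left(- \frac{1}{63}\right) + 242 \cdot \frac{1}{394} = - \frac{8}{399} + \frac{121}{197} = \frac{46703}{78603}$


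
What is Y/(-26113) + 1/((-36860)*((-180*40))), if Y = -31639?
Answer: 8396737514113/6930181296000 ≈ 1.2116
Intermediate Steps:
Y/(-26113) + 1/((-36860)*((-180*40))) = -31639/(-26113) + 1/((-36860)*((-180*40))) = -31639*(-1/26113) - 1/36860/(-7200) = 31639/26113 - 1/36860*(-1/7200) = 31639/26113 + 1/265392000 = 8396737514113/6930181296000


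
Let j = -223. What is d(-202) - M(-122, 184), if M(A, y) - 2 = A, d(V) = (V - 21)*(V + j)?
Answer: 94895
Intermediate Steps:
d(V) = (-223 + V)*(-21 + V) (d(V) = (V - 21)*(V - 223) = (-21 + V)*(-223 + V) = (-223 + V)*(-21 + V))
M(A, y) = 2 + A
d(-202) - M(-122, 184) = (4683 + (-202)² - 244*(-202)) - (2 - 122) = (4683 + 40804 + 49288) - 1*(-120) = 94775 + 120 = 94895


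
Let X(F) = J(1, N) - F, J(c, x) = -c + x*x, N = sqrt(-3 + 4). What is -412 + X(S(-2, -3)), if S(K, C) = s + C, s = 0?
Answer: -409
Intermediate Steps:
N = 1 (N = sqrt(1) = 1)
J(c, x) = x**2 - c (J(c, x) = -c + x**2 = x**2 - c)
S(K, C) = C (S(K, C) = 0 + C = C)
X(F) = -F (X(F) = (1**2 - 1*1) - F = (1 - 1) - F = 0 - F = -F)
-412 + X(S(-2, -3)) = -412 - 1*(-3) = -412 + 3 = -409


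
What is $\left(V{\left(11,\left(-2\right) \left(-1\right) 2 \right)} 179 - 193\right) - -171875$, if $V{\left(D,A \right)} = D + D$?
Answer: $175620$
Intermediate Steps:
$V{\left(D,A \right)} = 2 D$
$\left(V{\left(11,\left(-2\right) \left(-1\right) 2 \right)} 179 - 193\right) - -171875 = \left(2 \cdot 11 \cdot 179 - 193\right) - -171875 = \left(22 \cdot 179 - 193\right) + 171875 = \left(3938 - 193\right) + 171875 = 3745 + 171875 = 175620$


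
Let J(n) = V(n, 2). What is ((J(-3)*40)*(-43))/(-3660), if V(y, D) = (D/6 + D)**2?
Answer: 4214/1647 ≈ 2.5586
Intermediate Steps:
V(y, D) = 49*D**2/36 (V(y, D) = (D*(1/6) + D)**2 = (D/6 + D)**2 = (7*D/6)**2 = 49*D**2/36)
J(n) = 49/9 (J(n) = (49/36)*2**2 = (49/36)*4 = 49/9)
((J(-3)*40)*(-43))/(-3660) = (((49/9)*40)*(-43))/(-3660) = ((1960/9)*(-43))*(-1/3660) = -84280/9*(-1/3660) = 4214/1647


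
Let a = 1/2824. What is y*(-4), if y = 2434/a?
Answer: -27494464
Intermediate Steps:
a = 1/2824 ≈ 0.00035411
y = 6873616 (y = 2434/(1/2824) = 2434*2824 = 6873616)
y*(-4) = 6873616*(-4) = -27494464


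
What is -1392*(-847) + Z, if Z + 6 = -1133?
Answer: 1177885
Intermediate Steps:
Z = -1139 (Z = -6 - 1133 = -1139)
-1392*(-847) + Z = -1392*(-847) - 1139 = 1179024 - 1139 = 1177885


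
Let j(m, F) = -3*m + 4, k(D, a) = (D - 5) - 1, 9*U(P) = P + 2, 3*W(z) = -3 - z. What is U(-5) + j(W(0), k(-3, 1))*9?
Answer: 188/3 ≈ 62.667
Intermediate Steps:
W(z) = -1 - z/3 (W(z) = (-3 - z)/3 = -1 - z/3)
U(P) = 2/9 + P/9 (U(P) = (P + 2)/9 = (2 + P)/9 = 2/9 + P/9)
k(D, a) = -6 + D (k(D, a) = (-5 + D) - 1 = -6 + D)
j(m, F) = 4 - 3*m
U(-5) + j(W(0), k(-3, 1))*9 = (2/9 + (⅑)*(-5)) + (4 - 3*(-1 - ⅓*0))*9 = (2/9 - 5/9) + (4 - 3*(-1 + 0))*9 = -⅓ + (4 - 3*(-1))*9 = -⅓ + (4 + 3)*9 = -⅓ + 7*9 = -⅓ + 63 = 188/3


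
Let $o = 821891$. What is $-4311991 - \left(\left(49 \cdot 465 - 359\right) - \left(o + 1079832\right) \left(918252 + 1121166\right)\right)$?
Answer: $3878403782797$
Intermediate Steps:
$-4311991 - \left(\left(49 \cdot 465 - 359\right) - \left(o + 1079832\right) \left(918252 + 1121166\right)\right) = -4311991 - \left(\left(49 \cdot 465 - 359\right) - \left(821891 + 1079832\right) \left(918252 + 1121166\right)\right) = -4311991 - \left(\left(22785 - 359\right) - 1901723 \cdot 2039418\right) = -4311991 - \left(22426 - 3878408117214\right) = -4311991 - -3878408094788 = -4311991 + 3878408094788 = 3878403782797$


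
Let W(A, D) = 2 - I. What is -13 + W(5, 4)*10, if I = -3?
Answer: 37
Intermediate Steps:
W(A, D) = 5 (W(A, D) = 2 - 1*(-3) = 2 + 3 = 5)
-13 + W(5, 4)*10 = -13 + 5*10 = -13 + 50 = 37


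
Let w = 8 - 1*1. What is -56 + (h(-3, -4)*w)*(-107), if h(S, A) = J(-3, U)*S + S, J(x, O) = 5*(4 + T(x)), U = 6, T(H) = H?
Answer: 13426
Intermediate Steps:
w = 7 (w = 8 - 1 = 7)
J(x, O) = 20 + 5*x (J(x, O) = 5*(4 + x) = 20 + 5*x)
h(S, A) = 6*S (h(S, A) = (20 + 5*(-3))*S + S = (20 - 15)*S + S = 5*S + S = 6*S)
-56 + (h(-3, -4)*w)*(-107) = -56 + ((6*(-3))*7)*(-107) = -56 - 18*7*(-107) = -56 - 126*(-107) = -56 + 13482 = 13426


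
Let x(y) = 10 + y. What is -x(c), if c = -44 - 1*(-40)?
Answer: -6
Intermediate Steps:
c = -4 (c = -44 + 40 = -4)
-x(c) = -(10 - 4) = -1*6 = -6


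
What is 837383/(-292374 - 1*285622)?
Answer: -837383/577996 ≈ -1.4488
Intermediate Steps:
837383/(-292374 - 1*285622) = 837383/(-292374 - 285622) = 837383/(-577996) = 837383*(-1/577996) = -837383/577996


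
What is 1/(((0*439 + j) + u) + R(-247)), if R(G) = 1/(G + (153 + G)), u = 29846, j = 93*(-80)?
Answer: 341/7640445 ≈ 4.4631e-5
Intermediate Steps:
j = -7440
R(G) = 1/(153 + 2*G)
1/(((0*439 + j) + u) + R(-247)) = 1/(((0*439 - 7440) + 29846) + 1/(153 + 2*(-247))) = 1/(((0 - 7440) + 29846) + 1/(153 - 494)) = 1/((-7440 + 29846) + 1/(-341)) = 1/(22406 - 1/341) = 1/(7640445/341) = 341/7640445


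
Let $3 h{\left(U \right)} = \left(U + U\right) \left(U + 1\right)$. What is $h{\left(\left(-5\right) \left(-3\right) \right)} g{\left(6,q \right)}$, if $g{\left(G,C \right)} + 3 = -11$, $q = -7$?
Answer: $-2240$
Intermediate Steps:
$g{\left(G,C \right)} = -14$ ($g{\left(G,C \right)} = -3 - 11 = -14$)
$h{\left(U \right)} = \frac{2 U \left(1 + U\right)}{3}$ ($h{\left(U \right)} = \frac{\left(U + U\right) \left(U + 1\right)}{3} = \frac{2 U \left(1 + U\right)}{3}$)
$h{\left(\left(-5\right) \left(-3\right) \right)} g{\left(6,q \right)} = \frac{2 \left(\left(-5\right) \left(-3\right)\right) \left(1 - -15\right)}{3} \left(-14\right) = \frac{2}{3} \cdot 15 \left(1 + 15\right) \left(-14\right) = \frac{2}{3} \cdot 15 \cdot 16 \left(-14\right) = 160 \left(-14\right) = -2240$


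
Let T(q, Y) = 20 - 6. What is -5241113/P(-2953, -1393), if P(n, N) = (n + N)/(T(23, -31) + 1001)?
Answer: 5319729695/4346 ≈ 1.2241e+6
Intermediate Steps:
T(q, Y) = 14
P(n, N) = N/1015 + n/1015 (P(n, N) = (n + N)/(14 + 1001) = (N + n)/1015 = (N + n)*(1/1015) = N/1015 + n/1015)
-5241113/P(-2953, -1393) = -5241113/((1/1015)*(-1393) + (1/1015)*(-2953)) = -5241113/(-199/145 - 2953/1015) = -5241113/(-4346/1015) = -5241113*(-1015/4346) = 5319729695/4346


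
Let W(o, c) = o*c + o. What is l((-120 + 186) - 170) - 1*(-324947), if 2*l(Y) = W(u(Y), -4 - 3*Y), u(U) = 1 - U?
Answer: 682339/2 ≈ 3.4117e+5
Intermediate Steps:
W(o, c) = o + c*o (W(o, c) = c*o + o = o + c*o)
l(Y) = (1 - Y)*(-3 - 3*Y)/2 (l(Y) = ((1 - Y)*(1 + (-4 - 3*Y)))/2 = ((1 - Y)*(-3 - 3*Y))/2 = (1 - Y)*(-3 - 3*Y)/2)
l((-120 + 186) - 170) - 1*(-324947) = (-3/2 + 3*((-120 + 186) - 170)²/2) - 1*(-324947) = (-3/2 + 3*(66 - 170)²/2) + 324947 = (-3/2 + (3/2)*(-104)²) + 324947 = (-3/2 + (3/2)*10816) + 324947 = (-3/2 + 16224) + 324947 = 32445/2 + 324947 = 682339/2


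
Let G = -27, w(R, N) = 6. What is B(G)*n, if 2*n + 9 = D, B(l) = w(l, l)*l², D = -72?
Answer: -177147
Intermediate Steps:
B(l) = 6*l²
n = -81/2 (n = -9/2 + (½)*(-72) = -9/2 - 36 = -81/2 ≈ -40.500)
B(G)*n = (6*(-27)²)*(-81/2) = (6*729)*(-81/2) = 4374*(-81/2) = -177147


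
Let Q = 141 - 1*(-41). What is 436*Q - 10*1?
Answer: 79342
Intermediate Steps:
Q = 182 (Q = 141 + 41 = 182)
436*Q - 10*1 = 436*182 - 10*1 = 79352 - 10 = 79342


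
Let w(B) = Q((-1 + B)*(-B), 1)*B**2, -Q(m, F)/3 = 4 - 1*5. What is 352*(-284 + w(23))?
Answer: 458656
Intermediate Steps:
Q(m, F) = 3 (Q(m, F) = -3*(4 - 1*5) = -3*(4 - 5) = -3*(-1) = 3)
w(B) = 3*B**2
352*(-284 + w(23)) = 352*(-284 + 3*23**2) = 352*(-284 + 3*529) = 352*(-284 + 1587) = 352*1303 = 458656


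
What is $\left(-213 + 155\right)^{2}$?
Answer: $3364$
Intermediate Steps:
$\left(-213 + 155\right)^{2} = \left(-58\right)^{2} = 3364$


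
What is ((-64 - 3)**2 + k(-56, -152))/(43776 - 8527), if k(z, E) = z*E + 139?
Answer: 13140/35249 ≈ 0.37278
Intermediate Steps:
k(z, E) = 139 + E*z (k(z, E) = E*z + 139 = 139 + E*z)
((-64 - 3)**2 + k(-56, -152))/(43776 - 8527) = ((-64 - 3)**2 + (139 - 152*(-56)))/(43776 - 8527) = ((-67)**2 + (139 + 8512))/35249 = (4489 + 8651)*(1/35249) = 13140*(1/35249) = 13140/35249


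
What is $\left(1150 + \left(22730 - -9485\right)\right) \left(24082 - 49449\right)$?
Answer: $-846369955$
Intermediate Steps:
$\left(1150 + \left(22730 - -9485\right)\right) \left(24082 - 49449\right) = \left(1150 + \left(22730 + 9485\right)\right) \left(-25367\right) = \left(1150 + 32215\right) \left(-25367\right) = 33365 \left(-25367\right) = -846369955$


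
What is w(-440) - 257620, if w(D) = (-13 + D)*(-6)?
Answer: -254902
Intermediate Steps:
w(D) = 78 - 6*D
w(-440) - 257620 = (78 - 6*(-440)) - 257620 = (78 + 2640) - 257620 = 2718 - 257620 = -254902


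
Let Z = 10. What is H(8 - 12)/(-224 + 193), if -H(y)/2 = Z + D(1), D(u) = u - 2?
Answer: 18/31 ≈ 0.58065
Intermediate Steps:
D(u) = -2 + u
H(y) = -18 (H(y) = -2*(10 + (-2 + 1)) = -2*(10 - 1) = -2*9 = -18)
H(8 - 12)/(-224 + 193) = -18/(-224 + 193) = -18/(-31) = -18*(-1/31) = 18/31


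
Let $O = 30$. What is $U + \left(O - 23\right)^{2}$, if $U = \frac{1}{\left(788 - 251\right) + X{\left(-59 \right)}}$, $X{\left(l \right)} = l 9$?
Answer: $\frac{295}{6} \approx 49.167$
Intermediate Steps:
$X{\left(l \right)} = 9 l$
$U = \frac{1}{6}$ ($U = \frac{1}{\left(788 - 251\right) + 9 \left(-59\right)} = \frac{1}{537 - 531} = \frac{1}{6} \approx 0.16667$)
$U + \left(O - 23\right)^{2} = \frac{1}{6} + \left(30 - 23\right)^{2} = \frac{1}{6} + 7^{2} = \frac{1}{6} + 49 = \frac{295}{6}$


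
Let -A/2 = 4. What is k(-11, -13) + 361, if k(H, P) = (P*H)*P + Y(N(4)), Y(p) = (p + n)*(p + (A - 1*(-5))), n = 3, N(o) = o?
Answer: -1491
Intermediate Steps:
A = -8 (A = -2*4 = -8)
Y(p) = (-3 + p)*(3 + p) (Y(p) = (p + 3)*(p + (-8 - 1*(-5))) = (3 + p)*(p + (-8 + 5)) = (3 + p)*(p - 3) = (3 + p)*(-3 + p) = (-3 + p)*(3 + p))
k(H, P) = 7 + H*P**2 (k(H, P) = (P*H)*P + (-9 + 4**2) = (H*P)*P + (-9 + 16) = H*P**2 + 7 = 7 + H*P**2)
k(-11, -13) + 361 = (7 - 11*(-13)**2) + 361 = (7 - 11*169) + 361 = (7 - 1859) + 361 = -1852 + 361 = -1491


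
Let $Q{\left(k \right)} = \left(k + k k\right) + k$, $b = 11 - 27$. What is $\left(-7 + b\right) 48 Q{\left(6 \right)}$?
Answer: $-52992$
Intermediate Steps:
$b = -16$
$Q{\left(k \right)} = k^{2} + 2 k$ ($Q{\left(k \right)} = \left(k + k^{2}\right) + k = k^{2} + 2 k$)
$\left(-7 + b\right) 48 Q{\left(6 \right)} = \left(-7 - 16\right) 48 \cdot 6 \left(2 + 6\right) = \left(-23\right) 48 \cdot 6 \cdot 8 = \left(-1104\right) 48 = -52992$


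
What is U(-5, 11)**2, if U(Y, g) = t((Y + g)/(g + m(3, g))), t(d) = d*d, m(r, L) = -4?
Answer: 1296/2401 ≈ 0.53977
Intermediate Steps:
t(d) = d**2
U(Y, g) = (Y + g)**2/(-4 + g)**2 (U(Y, g) = ((Y + g)/(g - 4))**2 = ((Y + g)/(-4 + g))**2 = (Y + g)**2/(-4 + g)**2)
U(-5, 11)**2 = ((-5 + 11)**2/(-4 + 11)**2)**2 = (6**2/7**2)**2 = ((1/49)*36)**2 = (36/49)**2 = 1296/2401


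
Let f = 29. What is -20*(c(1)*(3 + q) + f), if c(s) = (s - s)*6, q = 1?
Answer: -580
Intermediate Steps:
c(s) = 0 (c(s) = 0*6 = 0)
-20*(c(1)*(3 + q) + f) = -20*(0*(3 + 1) + 29) = -20*(0*4 + 29) = -20*(0 + 29) = -20*29 = -580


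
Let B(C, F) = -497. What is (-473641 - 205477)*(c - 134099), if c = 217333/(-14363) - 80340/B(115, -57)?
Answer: 649377974744226860/7138411 ≈ 9.0969e+10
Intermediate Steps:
c = 1045908919/7138411 (c = 217333/(-14363) - 80340/(-497) = 217333*(-1/14363) - 80340*(-1/497) = -217333/14363 + 80340/497 = 1045908919/7138411 ≈ 146.52)
(-473641 - 205477)*(c - 134099) = (-473641 - 205477)*(1045908919/7138411 - 134099) = -679118*(-956207867770/7138411) = 649377974744226860/7138411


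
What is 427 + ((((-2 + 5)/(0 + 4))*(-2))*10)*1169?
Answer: -17108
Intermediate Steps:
427 + ((((-2 + 5)/(0 + 4))*(-2))*10)*1169 = 427 + (((3/4)*(-2))*10)*1169 = 427 - 3/2*10*1169 = 427 - 15*1169 = 427 - 17535 = -17108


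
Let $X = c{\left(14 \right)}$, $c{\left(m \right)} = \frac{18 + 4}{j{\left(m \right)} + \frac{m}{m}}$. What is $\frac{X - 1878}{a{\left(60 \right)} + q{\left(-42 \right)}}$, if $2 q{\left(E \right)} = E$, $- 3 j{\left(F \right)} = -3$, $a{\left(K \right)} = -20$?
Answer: $\frac{1867}{41} \approx 45.537$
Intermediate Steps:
$j{\left(F \right)} = 1$ ($j{\left(F \right)} = \left(- \frac{1}{3}\right) \left(-3\right) = 1$)
$q{\left(E \right)} = \frac{E}{2}$
$c{\left(m \right)} = 11$ ($c{\left(m \right)} = \frac{18 + 4}{1 + \frac{m}{m}} = \frac{22}{1 + 1} = \frac{22}{2} = 22 \cdot \frac{1}{2} = 11$)
$X = 11$
$\frac{X - 1878}{a{\left(60 \right)} + q{\left(-42 \right)}} = \frac{11 - 1878}{-20 + \frac{1}{2} \left(-42\right)} = \frac{11 - 1878}{-20 - 21} = - \frac{1867}{-41} = \left(-1867\right) \left(- \frac{1}{41}\right) = \frac{1867}{41}$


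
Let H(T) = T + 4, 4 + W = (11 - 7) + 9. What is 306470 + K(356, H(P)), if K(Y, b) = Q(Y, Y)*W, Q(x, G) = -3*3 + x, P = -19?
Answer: 309593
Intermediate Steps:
W = 9 (W = -4 + ((11 - 7) + 9) = -4 + (4 + 9) = -4 + 13 = 9)
Q(x, G) = -9 + x
H(T) = 4 + T
K(Y, b) = -81 + 9*Y (K(Y, b) = (-9 + Y)*9 = -81 + 9*Y)
306470 + K(356, H(P)) = 306470 + (-81 + 9*356) = 306470 + (-81 + 3204) = 306470 + 3123 = 309593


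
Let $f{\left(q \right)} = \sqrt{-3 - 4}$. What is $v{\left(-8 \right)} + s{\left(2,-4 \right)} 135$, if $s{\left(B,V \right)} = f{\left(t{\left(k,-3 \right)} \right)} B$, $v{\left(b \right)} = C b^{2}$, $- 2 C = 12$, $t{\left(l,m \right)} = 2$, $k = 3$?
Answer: $-384 + 270 i \sqrt{7} \approx -384.0 + 714.35 i$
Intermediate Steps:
$C = -6$ ($C = \left(- \frac{1}{2}\right) 12 = -6$)
$f{\left(q \right)} = i \sqrt{7}$ ($f{\left(q \right)} = \sqrt{-7} = i \sqrt{7}$)
$v{\left(b \right)} = - 6 b^{2}$
$s{\left(B,V \right)} = i B \sqrt{7}$ ($s{\left(B,V \right)} = i \sqrt{7} B = i B \sqrt{7}$)
$v{\left(-8 \right)} + s{\left(2,-4 \right)} 135 = - 6 \left(-8\right)^{2} + i 2 \sqrt{7} \cdot 135 = \left(-6\right) 64 + 2 i \sqrt{7} \cdot 135 = -384 + 270 i \sqrt{7}$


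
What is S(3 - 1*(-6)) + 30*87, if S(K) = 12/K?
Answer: 7834/3 ≈ 2611.3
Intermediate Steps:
S(3 - 1*(-6)) + 30*87 = 12/(3 - 1*(-6)) + 30*87 = 12/(3 + 6) + 2610 = 12/9 + 2610 = 12*(⅑) + 2610 = 4/3 + 2610 = 7834/3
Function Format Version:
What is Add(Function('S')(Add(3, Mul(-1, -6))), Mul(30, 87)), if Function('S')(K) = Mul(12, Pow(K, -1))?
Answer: Rational(7834, 3) ≈ 2611.3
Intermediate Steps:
Add(Function('S')(Add(3, Mul(-1, -6))), Mul(30, 87)) = Add(Mul(12, Pow(Add(3, Mul(-1, -6)), -1)), Mul(30, 87)) = Add(Mul(12, Pow(Add(3, 6), -1)), 2610) = Add(Mul(12, Pow(9, -1)), 2610) = Add(Mul(12, Rational(1, 9)), 2610) = Add(Rational(4, 3), 2610) = Rational(7834, 3)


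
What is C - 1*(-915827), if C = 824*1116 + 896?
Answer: 1836307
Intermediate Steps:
C = 920480 (C = 919584 + 896 = 920480)
C - 1*(-915827) = 920480 - 1*(-915827) = 920480 + 915827 = 1836307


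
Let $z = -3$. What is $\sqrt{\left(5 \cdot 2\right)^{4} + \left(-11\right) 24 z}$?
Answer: $2 \sqrt{2698} \approx 103.88$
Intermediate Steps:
$\sqrt{\left(5 \cdot 2\right)^{4} + \left(-11\right) 24 z} = \sqrt{\left(5 \cdot 2\right)^{4} + \left(-11\right) 24 \left(-3\right)} = \sqrt{10^{4} - -792} = \sqrt{10000 + 792} = \sqrt{10792} = 2 \sqrt{2698}$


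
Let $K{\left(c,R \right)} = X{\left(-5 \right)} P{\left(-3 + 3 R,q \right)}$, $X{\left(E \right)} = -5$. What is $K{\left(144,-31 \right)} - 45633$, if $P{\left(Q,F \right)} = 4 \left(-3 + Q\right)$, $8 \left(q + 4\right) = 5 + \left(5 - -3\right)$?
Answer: $-43653$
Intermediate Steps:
$q = - \frac{19}{8}$ ($q = -4 + \frac{5 + \left(5 - -3\right)}{8} = -4 + \frac{5 + \left(5 + 3\right)}{8} = -4 + \frac{5 + 8}{8} = -4 + \frac{1}{8} \cdot 13 = -4 + \frac{13}{8} = - \frac{19}{8} \approx -2.375$)
$P{\left(Q,F \right)} = -12 + 4 Q$
$K{\left(c,R \right)} = 120 - 60 R$ ($K{\left(c,R \right)} = - 5 \left(-12 + 4 \left(-3 + 3 R\right)\right) = - 5 \left(-12 + \left(-12 + 12 R\right)\right) = - 5 \left(-24 + 12 R\right) = 120 - 60 R$)
$K{\left(144,-31 \right)} - 45633 = \left(120 - -1860\right) - 45633 = \left(120 + 1860\right) - 45633 = 1980 - 45633 = -43653$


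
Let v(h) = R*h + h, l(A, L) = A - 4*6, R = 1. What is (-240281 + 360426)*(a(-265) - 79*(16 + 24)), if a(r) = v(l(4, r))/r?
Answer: -20120923440/53 ≈ -3.7964e+8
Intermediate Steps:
l(A, L) = -24 + A (l(A, L) = A - 24 = -24 + A)
v(h) = 2*h (v(h) = 1*h + h = h + h = 2*h)
a(r) = -40/r (a(r) = (2*(-24 + 4))/r = (2*(-20))/r = -40/r)
(-240281 + 360426)*(a(-265) - 79*(16 + 24)) = (-240281 + 360426)*(-40/(-265) - 79*(16 + 24)) = 120145*(-40*(-1/265) - 79*40) = 120145*(8/53 - 3160) = 120145*(-167472/53) = -20120923440/53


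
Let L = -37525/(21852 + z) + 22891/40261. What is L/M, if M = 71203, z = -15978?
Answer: -1376332291/16839019196142 ≈ -8.1735e-5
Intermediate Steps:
L = -1376332291/236493114 (L = -37525/(21852 - 15978) + 22891/40261 = -37525/5874 + 22891*(1/40261) = -37525*1/5874 + 22891/40261 = -37525/5874 + 22891/40261 = -1376332291/236493114 ≈ -5.8198)
L/M = -1376332291/236493114/71203 = -1376332291/236493114*1/71203 = -1376332291/16839019196142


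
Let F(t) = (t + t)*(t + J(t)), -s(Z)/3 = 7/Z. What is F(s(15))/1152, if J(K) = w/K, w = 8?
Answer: 83/4800 ≈ 0.017292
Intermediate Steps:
J(K) = 8/K
s(Z) = -21/Z (s(Z) = -3*7/Z = -21/Z)
F(t) = 2*t*(t + 8/t) (F(t) = (t + t)*(t + 8/t) = (2*t)*(t + 8/t) = 2*t*(t + 8/t))
F(s(15))/1152 = (16 + 2*(-21/15)²)/1152 = (16 + 2*(-21*1/15)²)*(1/1152) = (16 + 2*(-7/5)²)*(1/1152) = (16 + 2*(49/25))*(1/1152) = (16 + 98/25)*(1/1152) = (498/25)*(1/1152) = 83/4800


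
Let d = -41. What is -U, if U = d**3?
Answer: 68921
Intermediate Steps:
U = -68921 (U = (-41)**3 = -68921)
-U = -1*(-68921) = 68921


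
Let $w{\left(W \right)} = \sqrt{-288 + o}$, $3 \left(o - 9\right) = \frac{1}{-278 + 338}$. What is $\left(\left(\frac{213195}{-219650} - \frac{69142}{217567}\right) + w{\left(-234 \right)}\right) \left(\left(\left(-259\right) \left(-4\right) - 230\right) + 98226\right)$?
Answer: $- \frac{609752272921468}{4778859155} + \frac{49516 i \sqrt{251095}}{15} \approx -1.2759 \cdot 10^{5} + 1.6541 \cdot 10^{6} i$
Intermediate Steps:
$o = \frac{1621}{180}$ ($o = 9 + \frac{1}{3 \left(-278 + 338\right)} = 9 + \frac{1}{3 \cdot 60} = 9 + \frac{1}{3} \cdot \frac{1}{60} = 9 + \frac{1}{180} = \frac{1621}{180} \approx 9.0056$)
$w{\left(W \right)} = \frac{i \sqrt{251095}}{30}$ ($w{\left(W \right)} = \sqrt{-288 + \frac{1621}{180}} = \sqrt{- \frac{50219}{180}} = \frac{i \sqrt{251095}}{30}$)
$\left(\left(\frac{213195}{-219650} - \frac{69142}{217567}\right) + w{\left(-234 \right)}\right) \left(\left(\left(-259\right) \left(-4\right) - 230\right) + 98226\right) = \left(\left(\frac{213195}{-219650} - \frac{69142}{217567}\right) + \frac{i \sqrt{251095}}{30}\right) \left(\left(\left(-259\right) \left(-4\right) - 230\right) + 98226\right) = \left(\left(213195 \left(- \frac{1}{219650}\right) - \frac{69142}{217567}\right) + \frac{i \sqrt{251095}}{30}\right) \left(\left(1036 - 230\right) + 98226\right) = \left(\left(- \frac{42639}{43930} - \frac{69142}{217567}\right) + \frac{i \sqrt{251095}}{30}\right) \left(806 + 98226\right) = \left(- \frac{12314247373}{9557718310} + \frac{i \sqrt{251095}}{30}\right) 99032 = - \frac{609752272921468}{4778859155} + \frac{49516 i \sqrt{251095}}{15}$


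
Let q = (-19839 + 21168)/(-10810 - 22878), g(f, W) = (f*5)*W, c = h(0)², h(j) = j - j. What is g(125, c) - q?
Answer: 1329/33688 ≈ 0.039450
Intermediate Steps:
h(j) = 0
c = 0 (c = 0² = 0)
g(f, W) = 5*W*f (g(f, W) = (5*f)*W = 5*W*f)
q = -1329/33688 (q = 1329/(-33688) = 1329*(-1/33688) = -1329/33688 ≈ -0.039450)
g(125, c) - q = 5*0*125 - 1*(-1329/33688) = 0 + 1329/33688 = 1329/33688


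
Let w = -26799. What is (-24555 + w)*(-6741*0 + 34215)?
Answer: -1757077110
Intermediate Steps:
(-24555 + w)*(-6741*0 + 34215) = (-24555 - 26799)*(-6741*0 + 34215) = -51354*(0 + 34215) = -51354*34215 = -1757077110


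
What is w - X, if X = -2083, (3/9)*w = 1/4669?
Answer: 9725530/4669 ≈ 2083.0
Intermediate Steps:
w = 3/4669 ≈ 0.00064254
w - X = 3/4669 - 1*(-2083) = 3/4669 + 2083 = 9725530/4669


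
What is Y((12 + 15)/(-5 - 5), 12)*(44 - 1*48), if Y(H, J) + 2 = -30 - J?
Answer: 176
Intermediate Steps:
Y(H, J) = -32 - J (Y(H, J) = -2 + (-30 - J) = -32 - J)
Y((12 + 15)/(-5 - 5), 12)*(44 - 1*48) = (-32 - 1*12)*(44 - 1*48) = (-32 - 12)*(44 - 48) = -44*(-4) = 176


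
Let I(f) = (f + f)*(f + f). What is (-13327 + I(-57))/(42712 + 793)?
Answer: -331/43505 ≈ -0.0076083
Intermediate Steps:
I(f) = 4*f**2 (I(f) = (2*f)*(2*f) = 4*f**2)
(-13327 + I(-57))/(42712 + 793) = (-13327 + 4*(-57)**2)/(42712 + 793) = (-13327 + 4*3249)/43505 = (-13327 + 12996)*(1/43505) = -331*1/43505 = -331/43505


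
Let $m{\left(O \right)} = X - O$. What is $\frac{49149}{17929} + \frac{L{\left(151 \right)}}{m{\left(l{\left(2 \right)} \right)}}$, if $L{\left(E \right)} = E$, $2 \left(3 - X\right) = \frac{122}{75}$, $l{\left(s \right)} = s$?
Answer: $\frac{203734011}{251006} \approx 811.67$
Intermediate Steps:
$X = \frac{164}{75}$ ($X = 3 - \frac{122 \cdot \frac{1}{75}}{2} = 3 - \frac{61}{75} = \frac{164}{75} \approx 2.1867$)
$m{\left(O \right)} = \frac{164}{75} - O$
$\frac{49149}{17929} + \frac{L{\left(151 \right)}}{m{\left(l{\left(2 \right)} \right)}} = \frac{49149}{17929} + \frac{151}{\frac{164}{75} - 2} = 49149 \cdot \frac{1}{17929} + \frac{151}{\frac{164}{75} - 2} = \frac{49149}{17929} + \frac{151}{\frac{14}{75}} = \frac{49149}{17929} + 151 \cdot \frac{75}{14} = \frac{49149}{17929} + \frac{11325}{14} = \frac{203734011}{251006}$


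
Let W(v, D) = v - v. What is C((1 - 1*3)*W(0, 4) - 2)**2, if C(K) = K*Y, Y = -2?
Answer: 16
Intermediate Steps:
W(v, D) = 0
C(K) = -2*K (C(K) = K*(-2) = -2*K)
C((1 - 1*3)*W(0, 4) - 2)**2 = (-2*((1 - 1*3)*0 - 2))**2 = (-2*((1 - 3)*0 - 2))**2 = (-2*(-2*0 - 2))**2 = (-2*(0 - 2))**2 = (-2*(-2))**2 = 4**2 = 16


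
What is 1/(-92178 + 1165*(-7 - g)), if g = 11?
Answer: -1/113148 ≈ -8.8380e-6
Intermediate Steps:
1/(-92178 + 1165*(-7 - g)) = 1/(-92178 + 1165*(-7 - 1*11)) = 1/(-92178 + 1165*(-7 - 11)) = 1/(-92178 + 1165*(-18)) = 1/(-92178 - 20970) = 1/(-113148) = -1/113148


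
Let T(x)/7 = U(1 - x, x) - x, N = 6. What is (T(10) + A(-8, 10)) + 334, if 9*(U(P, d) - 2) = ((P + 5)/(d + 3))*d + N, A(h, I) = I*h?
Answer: 23432/117 ≈ 200.27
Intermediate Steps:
U(P, d) = 8/3 + d*(5 + P)/(9*(3 + d)) (U(P, d) = 2 + (((P + 5)/(d + 3))*d + 6)/9 = 2 + (((5 + P)/(3 + d))*d + 6)/9 = 2 + (d*(5 + P)/(3 + d) + 6)/9 = 2 + (6 + d*(5 + P)/(3 + d))/9 = 2 + (⅔ + d*(5 + P)/(9*(3 + d))) = 8/3 + d*(5 + P)/(9*(3 + d)))
T(x) = -7*x + 7*(72 + 29*x + x*(1 - x))/(9*(3 + x)) (T(x) = 7*((72 + 29*x + (1 - x)*x)/(9*(3 + x)) - x) = 7*((72 + 29*x + x*(1 - x))/(9*(3 + x)) - x) = 7*(-x + (72 + 29*x + x*(1 - x))/(9*(3 + x))) = -7*x + 7*(72 + 29*x + x*(1 - x))/(9*(3 + x)))
(T(10) + A(-8, 10)) + 334 = (7*(72 - 10*10² + 3*10)/(9*(3 + 10)) + 10*(-8)) + 334 = ((7/9)*(72 - 10*100 + 30)/13 - 80) + 334 = ((7/9)*(1/13)*(72 - 1000 + 30) - 80) + 334 = ((7/9)*(1/13)*(-898) - 80) + 334 = (-6286/117 - 80) + 334 = -15646/117 + 334 = 23432/117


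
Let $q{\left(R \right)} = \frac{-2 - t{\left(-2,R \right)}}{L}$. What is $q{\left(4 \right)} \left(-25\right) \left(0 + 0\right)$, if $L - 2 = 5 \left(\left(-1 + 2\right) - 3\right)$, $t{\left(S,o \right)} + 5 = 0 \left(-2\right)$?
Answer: $0$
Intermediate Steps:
$t{\left(S,o \right)} = -5$ ($t{\left(S,o \right)} = -5 + 0 \left(-2\right) = -5 + 0 = -5$)
$L = -8$ ($L = 2 + 5 \left(\left(-1 + 2\right) - 3\right) = 2 + 5 \left(1 - 3\right) = 2 + 5 \left(-2\right) = 2 - 10 = -8$)
$q{\left(R \right)} = - \frac{3}{8}$ ($q{\left(R \right)} = \frac{-2 - -5}{-8} = \left(-2 + 5\right) \left(- \frac{1}{8}\right) = 3 \left(- \frac{1}{8}\right) = - \frac{3}{8}$)
$q{\left(4 \right)} \left(-25\right) \left(0 + 0\right) = \left(- \frac{3}{8}\right) \left(-25\right) \left(0 + 0\right) = \frac{75}{8} \cdot 0 = 0$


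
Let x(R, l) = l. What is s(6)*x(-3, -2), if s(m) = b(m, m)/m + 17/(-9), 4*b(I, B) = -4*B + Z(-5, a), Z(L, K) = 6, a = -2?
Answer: 95/18 ≈ 5.2778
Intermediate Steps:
b(I, B) = 3/2 - B (b(I, B) = (-4*B + 6)/4 = (6 - 4*B)/4 = 3/2 - B)
s(m) = -17/9 + (3/2 - m)/m (s(m) = (3/2 - m)/m + 17/(-9) = (3/2 - m)/m + 17*(-⅑) = (3/2 - m)/m - 17/9 = -17/9 + (3/2 - m)/m)
s(6)*x(-3, -2) = ((1/18)*(27 - 52*6)/6)*(-2) = ((1/18)*(⅙)*(27 - 312))*(-2) = ((1/18)*(⅙)*(-285))*(-2) = -95/36*(-2) = 95/18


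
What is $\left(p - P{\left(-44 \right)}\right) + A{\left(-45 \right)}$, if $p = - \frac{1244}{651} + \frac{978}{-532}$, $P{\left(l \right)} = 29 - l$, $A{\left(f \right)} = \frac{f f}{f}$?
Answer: $- \frac{3011833}{24738} \approx -121.75$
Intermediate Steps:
$A{\left(f \right)} = f$ ($A{\left(f \right)} = \frac{f^{2}}{f} = f$)
$p = - \frac{92749}{24738}$ ($p = \left(-1244\right) \frac{1}{651} + 978 \left(- \frac{1}{532}\right) = - \frac{1244}{651} - \frac{489}{266} = - \frac{92749}{24738} \approx -3.7493$)
$\left(p - P{\left(-44 \right)}\right) + A{\left(-45 \right)} = \left(- \frac{92749}{24738} - \left(29 - -44\right)\right) - 45 = \left(- \frac{92749}{24738} - \left(29 + 44\right)\right) - 45 = \left(- \frac{92749}{24738} - 73\right) - 45 = - \frac{1898623}{24738} - 45 = - \frac{3011833}{24738}$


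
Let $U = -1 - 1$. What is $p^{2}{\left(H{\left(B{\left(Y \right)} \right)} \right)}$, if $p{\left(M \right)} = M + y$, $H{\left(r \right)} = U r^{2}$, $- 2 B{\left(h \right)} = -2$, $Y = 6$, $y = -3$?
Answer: $25$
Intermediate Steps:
$U = -2$
$B{\left(h \right)} = 1$ ($B{\left(h \right)} = \left(- \frac{1}{2}\right) \left(-2\right) = 1$)
$H{\left(r \right)} = - 2 r^{2}$
$p{\left(M \right)} = -3 + M$ ($p{\left(M \right)} = M - 3 = -3 + M$)
$p^{2}{\left(H{\left(B{\left(Y \right)} \right)} \right)} = \left(-3 - 2 \cdot 1^{2}\right)^{2} = \left(-3 - 2\right)^{2} = \left(-5\right)^{2} = 25$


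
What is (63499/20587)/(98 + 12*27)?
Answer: 63499/8687714 ≈ 0.0073091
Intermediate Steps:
(63499/20587)/(98 + 12*27) = (63499*(1/20587))/(98 + 324) = (63499/20587)/422 = (63499/20587)*(1/422) = 63499/8687714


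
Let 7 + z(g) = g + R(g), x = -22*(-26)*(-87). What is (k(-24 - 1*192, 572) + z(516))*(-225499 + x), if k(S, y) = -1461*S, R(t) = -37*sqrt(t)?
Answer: -87006505355 + 20369462*sqrt(129) ≈ -8.6775e+10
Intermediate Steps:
x = -49764 (x = 572*(-87) = -49764)
z(g) = -7 + g - 37*sqrt(g) (z(g) = -7 + (g - 37*sqrt(g)) = -7 + g - 37*sqrt(g))
(k(-24 - 1*192, 572) + z(516))*(-225499 + x) = (-1461*(-24 - 1*192) + (-7 + 516 - 74*sqrt(129)))*(-225499 - 49764) = (-1461*(-24 - 192) + (-7 + 516 - 74*sqrt(129)))*(-275263) = (-1461*(-216) + (-7 + 516 - 74*sqrt(129)))*(-275263) = (315576 + (509 - 74*sqrt(129)))*(-275263) = (316085 - 74*sqrt(129))*(-275263) = -87006505355 + 20369462*sqrt(129)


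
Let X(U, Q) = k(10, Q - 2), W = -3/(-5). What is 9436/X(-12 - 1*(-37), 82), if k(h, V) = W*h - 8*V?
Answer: -4718/317 ≈ -14.883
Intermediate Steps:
W = ⅗ (W = -3*(-⅕) = ⅗ ≈ 0.60000)
k(h, V) = -8*V + 3*h/5 (k(h, V) = 3*h/5 - 8*V = -8*V + 3*h/5)
X(U, Q) = 22 - 8*Q (X(U, Q) = -8*(Q - 2) + (⅗)*10 = -8*(-2 + Q) + 6 = (16 - 8*Q) + 6 = 22 - 8*Q)
9436/X(-12 - 1*(-37), 82) = 9436/(22 - 8*82) = 9436/(22 - 656) = 9436/(-634) = 9436*(-1/634) = -4718/317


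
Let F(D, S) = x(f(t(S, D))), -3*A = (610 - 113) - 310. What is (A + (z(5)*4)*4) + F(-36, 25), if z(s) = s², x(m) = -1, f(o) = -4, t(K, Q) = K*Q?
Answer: 1010/3 ≈ 336.67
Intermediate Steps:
A = -187/3 (A = -((610 - 113) - 310)/3 = -(497 - 310)/3 = -⅓*187 = -187/3 ≈ -62.333)
F(D, S) = -1
(A + (z(5)*4)*4) + F(-36, 25) = (-187/3 + (5²*4)*4) - 1 = (-187/3 + (25*4)*4) - 1 = (-187/3 + 100*4) - 1 = (-187/3 + 400) - 1 = 1013/3 - 1 = 1010/3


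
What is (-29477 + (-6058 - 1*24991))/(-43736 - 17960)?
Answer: 30263/30848 ≈ 0.98104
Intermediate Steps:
(-29477 + (-6058 - 1*24991))/(-43736 - 17960) = (-29477 + (-6058 - 24991))/(-61696) = (-29477 - 31049)*(-1/61696) = -60526*(-1/61696) = 30263/30848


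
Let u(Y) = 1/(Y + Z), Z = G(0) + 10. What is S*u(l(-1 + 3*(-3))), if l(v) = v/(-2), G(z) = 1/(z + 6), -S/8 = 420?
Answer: -2880/13 ≈ -221.54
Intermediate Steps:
S = -3360 (S = -8*420 = -3360)
G(z) = 1/(6 + z)
l(v) = -v/2 (l(v) = v*(-½) = -v/2)
Z = 61/6 (Z = 1/(6 + 0) + 10 = 1/6 + 10 = ⅙ + 10 = 61/6 ≈ 10.167)
u(Y) = 1/(61/6 + Y) (u(Y) = 1/(Y + 61/6) = 1/(61/6 + Y))
S*u(l(-1 + 3*(-3))) = -20160/(61 + 6*(-(-1 + 3*(-3))/2)) = -20160/(61 + 6*(-(-1 - 9)/2)) = -20160/(61 + 6*(-½*(-10))) = -20160/(61 + 6*5) = -20160/(61 + 30) = -20160/91 = -3360*6/91 = -2880/13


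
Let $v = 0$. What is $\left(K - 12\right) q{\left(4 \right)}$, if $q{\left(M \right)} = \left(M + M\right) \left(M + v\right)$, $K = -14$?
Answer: $-832$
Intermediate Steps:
$q{\left(M \right)} = 2 M^{2}$ ($q{\left(M \right)} = \left(M + M\right) \left(M + 0\right) = 2 M M = 2 M^{2}$)
$\left(K - 12\right) q{\left(4 \right)} = \left(-14 - 12\right) 2 \cdot 4^{2} = - 26 \cdot 2 \cdot 16 = \left(-26\right) 32 = -832$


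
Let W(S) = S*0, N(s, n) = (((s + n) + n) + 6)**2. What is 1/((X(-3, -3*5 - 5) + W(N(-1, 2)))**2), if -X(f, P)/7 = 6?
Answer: 1/1764 ≈ 0.00056689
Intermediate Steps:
X(f, P) = -42 (X(f, P) = -7*6 = -42)
N(s, n) = (6 + s + 2*n)**2 (N(s, n) = (((n + s) + n) + 6)**2 = ((s + 2*n) + 6)**2 = (6 + s + 2*n)**2)
W(S) = 0
1/((X(-3, -3*5 - 5) + W(N(-1, 2)))**2) = 1/((-42 + 0)**2) = 1/((-42)**2) = 1/1764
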